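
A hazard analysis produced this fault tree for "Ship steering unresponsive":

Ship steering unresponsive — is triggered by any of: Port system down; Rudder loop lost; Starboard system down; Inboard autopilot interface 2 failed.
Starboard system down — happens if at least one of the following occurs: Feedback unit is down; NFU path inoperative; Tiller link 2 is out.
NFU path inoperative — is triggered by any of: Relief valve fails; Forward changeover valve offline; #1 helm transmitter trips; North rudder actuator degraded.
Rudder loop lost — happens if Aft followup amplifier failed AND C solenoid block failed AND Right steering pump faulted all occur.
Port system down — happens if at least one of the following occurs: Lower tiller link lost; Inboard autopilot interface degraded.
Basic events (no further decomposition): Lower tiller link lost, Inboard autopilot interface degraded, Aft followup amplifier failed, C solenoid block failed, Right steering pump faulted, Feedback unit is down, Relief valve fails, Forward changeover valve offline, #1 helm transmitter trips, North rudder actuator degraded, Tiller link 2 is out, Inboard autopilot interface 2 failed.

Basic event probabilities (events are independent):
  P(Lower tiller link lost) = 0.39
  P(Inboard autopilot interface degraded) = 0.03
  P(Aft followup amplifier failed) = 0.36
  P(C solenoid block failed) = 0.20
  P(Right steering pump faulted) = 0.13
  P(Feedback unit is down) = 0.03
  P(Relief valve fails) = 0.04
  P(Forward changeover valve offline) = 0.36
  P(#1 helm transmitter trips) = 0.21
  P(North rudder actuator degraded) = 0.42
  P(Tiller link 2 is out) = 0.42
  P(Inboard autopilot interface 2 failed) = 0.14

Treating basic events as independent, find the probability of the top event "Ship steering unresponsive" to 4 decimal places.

P(Port system down) [OR] = 1 − (1−0.39) × (1−0.03) = 0.408300
P(Rudder loop lost) [AND] = 0.36 × 0.20 × 0.13 = 0.009360
P(NFU path inoperative) [OR] = 1 − (1−0.04) × (1−0.36) × (1−0.21) × (1−0.42) = 0.718482
P(Starboard system down) [OR] = 1 − (1−0.03) × (1−0.718482) × (1−0.42) = 0.841618
P(Ship steering unresponsive) [OR] = 1 − (1−0.408300) × (1−0.009360) × (1−0.841618) × (1−0.14) = 0.920160
Rounded to 4 decimal places: P(Ship steering unresponsive) ≈ 0.9202.

0.9202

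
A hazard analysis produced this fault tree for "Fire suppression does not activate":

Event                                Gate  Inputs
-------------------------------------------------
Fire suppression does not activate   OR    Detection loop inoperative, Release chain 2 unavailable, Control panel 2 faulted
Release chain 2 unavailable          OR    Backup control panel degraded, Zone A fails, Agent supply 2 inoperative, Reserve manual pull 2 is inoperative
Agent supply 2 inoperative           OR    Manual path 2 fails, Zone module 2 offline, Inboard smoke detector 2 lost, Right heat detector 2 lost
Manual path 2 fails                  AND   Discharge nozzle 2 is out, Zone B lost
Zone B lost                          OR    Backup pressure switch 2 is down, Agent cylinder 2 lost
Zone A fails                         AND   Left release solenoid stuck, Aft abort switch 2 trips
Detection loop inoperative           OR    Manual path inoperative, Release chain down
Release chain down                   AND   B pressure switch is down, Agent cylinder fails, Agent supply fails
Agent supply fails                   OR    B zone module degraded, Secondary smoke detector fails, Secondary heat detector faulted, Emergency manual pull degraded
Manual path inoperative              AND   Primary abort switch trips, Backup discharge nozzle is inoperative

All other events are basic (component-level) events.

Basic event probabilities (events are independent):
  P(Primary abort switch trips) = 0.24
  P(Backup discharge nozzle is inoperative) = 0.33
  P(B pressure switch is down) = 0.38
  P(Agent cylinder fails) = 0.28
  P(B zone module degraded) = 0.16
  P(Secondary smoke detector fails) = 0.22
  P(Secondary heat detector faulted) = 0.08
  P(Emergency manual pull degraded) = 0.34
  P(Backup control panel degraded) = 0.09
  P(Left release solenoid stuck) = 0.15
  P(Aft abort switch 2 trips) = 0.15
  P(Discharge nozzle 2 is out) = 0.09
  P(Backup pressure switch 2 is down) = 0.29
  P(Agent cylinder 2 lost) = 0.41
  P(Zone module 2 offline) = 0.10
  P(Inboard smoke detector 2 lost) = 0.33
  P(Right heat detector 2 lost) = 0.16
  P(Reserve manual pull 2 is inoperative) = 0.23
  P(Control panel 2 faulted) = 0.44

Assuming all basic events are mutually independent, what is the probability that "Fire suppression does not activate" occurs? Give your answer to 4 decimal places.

0.8413

P(Manual path inoperative) [AND] = 0.24 × 0.33 = 0.079200
P(Agent supply fails) [OR] = 1 − (1−0.16) × (1−0.22) × (1−0.08) × (1−0.34) = 0.602163
P(Release chain down) [AND] = 0.38 × 0.28 × 0.602163 = 0.064070
P(Detection loop inoperative) [OR] = 1 − (1−0.079200) × (1−0.064070) = 0.138196
P(Zone A fails) [AND] = 0.15 × 0.15 = 0.022500
P(Zone B lost) [OR] = 1 − (1−0.29) × (1−0.41) = 0.581100
P(Manual path 2 fails) [AND] = 0.09 × 0.581100 = 0.052299
P(Agent supply 2 inoperative) [OR] = 1 − (1−0.052299) × (1−0.10) × (1−0.33) × (1−0.16) = 0.519970
P(Release chain 2 unavailable) [OR] = 1 − (1−0.09) × (1−0.022500) × (1−0.519970) × (1−0.23) = 0.671211
P(Fire suppression does not activate) [OR] = 1 − (1−0.138196) × (1−0.671211) × (1−0.44) = 0.841323
Rounded to 4 decimal places: P(Fire suppression does not activate) ≈ 0.8413.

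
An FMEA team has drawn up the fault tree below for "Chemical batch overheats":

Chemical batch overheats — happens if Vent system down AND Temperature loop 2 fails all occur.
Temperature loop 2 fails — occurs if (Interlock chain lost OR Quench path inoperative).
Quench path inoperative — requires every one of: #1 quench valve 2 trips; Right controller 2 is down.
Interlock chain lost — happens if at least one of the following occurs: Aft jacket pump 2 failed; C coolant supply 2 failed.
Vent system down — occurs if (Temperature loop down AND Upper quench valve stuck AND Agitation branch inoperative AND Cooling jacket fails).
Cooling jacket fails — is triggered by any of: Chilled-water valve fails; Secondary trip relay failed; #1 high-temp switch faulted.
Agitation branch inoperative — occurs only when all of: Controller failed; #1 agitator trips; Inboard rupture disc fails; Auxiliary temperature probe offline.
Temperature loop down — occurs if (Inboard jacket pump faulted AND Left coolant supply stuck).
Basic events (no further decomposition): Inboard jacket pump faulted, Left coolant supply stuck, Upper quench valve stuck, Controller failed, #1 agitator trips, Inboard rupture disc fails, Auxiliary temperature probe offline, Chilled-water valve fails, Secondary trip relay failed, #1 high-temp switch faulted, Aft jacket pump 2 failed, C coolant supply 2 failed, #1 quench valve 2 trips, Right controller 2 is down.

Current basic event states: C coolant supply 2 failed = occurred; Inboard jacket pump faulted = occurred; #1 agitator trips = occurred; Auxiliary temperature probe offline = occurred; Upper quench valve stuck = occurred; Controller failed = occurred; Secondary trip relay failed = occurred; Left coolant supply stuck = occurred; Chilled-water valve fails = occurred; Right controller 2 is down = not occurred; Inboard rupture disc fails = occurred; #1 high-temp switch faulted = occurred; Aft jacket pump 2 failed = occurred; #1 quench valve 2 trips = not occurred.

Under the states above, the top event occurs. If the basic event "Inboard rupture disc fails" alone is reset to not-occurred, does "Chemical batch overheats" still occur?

No

Counterfactual: set "Inboard rupture disc fails" to not occurred.
Temperature loop down [AND]: Inboard jacket pump faulted=occurs, Left coolant supply stuck=occurs → all inputs occur → occurs.
Agitation branch inoperative [AND]: Controller failed=occurs, #1 agitator trips=occurs, Inboard rupture disc fails=not, Auxiliary temperature probe offline=occurs → not all inputs occur → does not occur.
Cooling jacket fails [OR]: Chilled-water valve fails=occurs, Secondary trip relay failed=occurs, #1 high-temp switch faulted=occurs → at least one input occurs → occurs.
Vent system down [AND]: Temperature loop down=occurs, Upper quench valve stuck=occurs, Agitation branch inoperative=not, Cooling jacket fails=occurs → not all inputs occur → does not occur.
Interlock chain lost [OR]: Aft jacket pump 2 failed=occurs, C coolant supply 2 failed=occurs → at least one input occurs → occurs.
Quench path inoperative [AND]: #1 quench valve 2 trips=not, Right controller 2 is down=not → not all inputs occur → does not occur.
Temperature loop 2 fails [OR]: Interlock chain lost=occurs, Quench path inoperative=not → at least one input occurs → occurs.
Chemical batch overheats [AND]: Vent system down=not, Temperature loop 2 fails=occurs → not all inputs occur → does not occur.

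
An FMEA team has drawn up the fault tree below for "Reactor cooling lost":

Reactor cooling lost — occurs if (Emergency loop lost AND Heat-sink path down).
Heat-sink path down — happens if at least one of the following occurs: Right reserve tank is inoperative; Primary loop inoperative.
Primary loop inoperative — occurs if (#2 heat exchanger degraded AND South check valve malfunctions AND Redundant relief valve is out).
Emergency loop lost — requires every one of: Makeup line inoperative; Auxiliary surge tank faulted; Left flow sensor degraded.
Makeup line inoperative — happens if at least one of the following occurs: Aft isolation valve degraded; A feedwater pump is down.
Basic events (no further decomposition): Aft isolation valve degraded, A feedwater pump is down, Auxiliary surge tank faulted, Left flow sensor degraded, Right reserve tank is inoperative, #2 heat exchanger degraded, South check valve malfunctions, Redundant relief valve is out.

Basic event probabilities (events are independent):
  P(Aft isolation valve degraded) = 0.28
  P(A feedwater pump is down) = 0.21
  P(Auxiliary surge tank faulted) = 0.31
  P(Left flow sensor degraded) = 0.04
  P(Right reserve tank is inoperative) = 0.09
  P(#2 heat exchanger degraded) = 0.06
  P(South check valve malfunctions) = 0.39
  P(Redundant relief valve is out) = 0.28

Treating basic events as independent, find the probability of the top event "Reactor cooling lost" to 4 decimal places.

0.0005

P(Makeup line inoperative) [OR] = 1 − (1−0.28) × (1−0.21) = 0.431200
P(Emergency loop lost) [AND] = 0.431200 × 0.31 × 0.04 = 0.005347
P(Primary loop inoperative) [AND] = 0.06 × 0.39 × 0.28 = 0.006552
P(Heat-sink path down) [OR] = 1 − (1−0.09) × (1−0.006552) = 0.095962
P(Reactor cooling lost) [AND] = 0.005347 × 0.095962 = 0.000513
Rounded to 4 decimal places: P(Reactor cooling lost) ≈ 0.0005.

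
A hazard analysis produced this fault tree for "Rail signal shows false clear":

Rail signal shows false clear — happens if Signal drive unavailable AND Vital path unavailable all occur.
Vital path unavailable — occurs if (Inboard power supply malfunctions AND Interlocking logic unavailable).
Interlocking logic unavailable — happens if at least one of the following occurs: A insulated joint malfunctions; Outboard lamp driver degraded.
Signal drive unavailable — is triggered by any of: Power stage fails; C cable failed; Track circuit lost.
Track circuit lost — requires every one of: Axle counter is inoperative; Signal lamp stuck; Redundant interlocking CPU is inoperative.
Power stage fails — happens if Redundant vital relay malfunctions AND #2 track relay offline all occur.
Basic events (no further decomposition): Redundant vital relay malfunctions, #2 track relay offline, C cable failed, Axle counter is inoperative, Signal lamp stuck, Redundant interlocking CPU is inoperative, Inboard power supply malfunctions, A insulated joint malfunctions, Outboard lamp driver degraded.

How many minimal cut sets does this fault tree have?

Power stage fails [AND]: one cut set from each child combined → 1 × 1 = 1 cut set(s).
Track circuit lost [AND]: one cut set from each child combined → 1 × 1 × 1 = 1 cut set(s).
Signal drive unavailable [OR]: union of children's cut sets → 3 cut set(s).
Interlocking logic unavailable [OR]: union of children's cut sets → 2 cut set(s).
Vital path unavailable [AND]: one cut set from each child combined → 1 × 2 = 2 cut set(s).
Rail signal shows false clear [AND]: one cut set from each child combined → 3 × 2 = 6 cut set(s).
Minimal cut sets: {#2 track relay offline, A insulated joint malfunctions, Inboard power supply malfunctions, Redundant vital relay malfunctions}; {#2 track relay offline, Inboard power supply malfunctions, Outboard lamp driver degraded, Redundant vital relay malfunctions}; {A insulated joint malfunctions, C cable failed, Inboard power supply malfunctions}; {C cable failed, Inboard power supply malfunctions, Outboard lamp driver degraded}; {A insulated joint malfunctions, Axle counter is inoperative, Inboard power supply malfunctions, Redundant interlocking CPU is inoperative, Signal lamp stuck}; {Axle counter is inoperative, Inboard power supply malfunctions, Outboard lamp driver degraded, Redundant interlocking CPU is inoperative, Signal lamp stuck}.

6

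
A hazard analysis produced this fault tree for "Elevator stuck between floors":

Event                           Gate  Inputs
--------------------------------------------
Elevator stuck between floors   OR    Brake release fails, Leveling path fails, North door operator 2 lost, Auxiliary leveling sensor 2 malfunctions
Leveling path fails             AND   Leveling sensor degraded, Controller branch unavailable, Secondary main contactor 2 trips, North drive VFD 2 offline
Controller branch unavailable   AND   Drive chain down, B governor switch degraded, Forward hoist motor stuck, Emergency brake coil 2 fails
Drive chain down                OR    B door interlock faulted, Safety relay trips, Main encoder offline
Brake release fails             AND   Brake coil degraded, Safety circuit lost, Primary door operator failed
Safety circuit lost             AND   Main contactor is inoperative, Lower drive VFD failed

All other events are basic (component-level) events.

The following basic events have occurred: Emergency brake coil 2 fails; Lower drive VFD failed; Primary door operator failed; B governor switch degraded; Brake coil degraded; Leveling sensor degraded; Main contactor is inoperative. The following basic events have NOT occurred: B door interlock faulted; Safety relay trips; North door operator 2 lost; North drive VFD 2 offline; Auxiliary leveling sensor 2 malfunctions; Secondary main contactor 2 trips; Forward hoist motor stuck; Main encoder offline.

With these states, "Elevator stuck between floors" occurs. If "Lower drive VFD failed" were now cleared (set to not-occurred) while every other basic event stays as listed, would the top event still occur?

No

Counterfactual: set "Lower drive VFD failed" to not occurred.
Safety circuit lost [AND]: Main contactor is inoperative=occurs, Lower drive VFD failed=not → not all inputs occur → does not occur.
Brake release fails [AND]: Brake coil degraded=occurs, Safety circuit lost=not, Primary door operator failed=occurs → not all inputs occur → does not occur.
Drive chain down [OR]: B door interlock faulted=not, Safety relay trips=not, Main encoder offline=not → no input occurs → does not occur.
Controller branch unavailable [AND]: Drive chain down=not, B governor switch degraded=occurs, Forward hoist motor stuck=not, Emergency brake coil 2 fails=occurs → not all inputs occur → does not occur.
Leveling path fails [AND]: Leveling sensor degraded=occurs, Controller branch unavailable=not, Secondary main contactor 2 trips=not, North drive VFD 2 offline=not → not all inputs occur → does not occur.
Elevator stuck between floors [OR]: Brake release fails=not, Leveling path fails=not, North door operator 2 lost=not, Auxiliary leveling sensor 2 malfunctions=not → no input occurs → does not occur.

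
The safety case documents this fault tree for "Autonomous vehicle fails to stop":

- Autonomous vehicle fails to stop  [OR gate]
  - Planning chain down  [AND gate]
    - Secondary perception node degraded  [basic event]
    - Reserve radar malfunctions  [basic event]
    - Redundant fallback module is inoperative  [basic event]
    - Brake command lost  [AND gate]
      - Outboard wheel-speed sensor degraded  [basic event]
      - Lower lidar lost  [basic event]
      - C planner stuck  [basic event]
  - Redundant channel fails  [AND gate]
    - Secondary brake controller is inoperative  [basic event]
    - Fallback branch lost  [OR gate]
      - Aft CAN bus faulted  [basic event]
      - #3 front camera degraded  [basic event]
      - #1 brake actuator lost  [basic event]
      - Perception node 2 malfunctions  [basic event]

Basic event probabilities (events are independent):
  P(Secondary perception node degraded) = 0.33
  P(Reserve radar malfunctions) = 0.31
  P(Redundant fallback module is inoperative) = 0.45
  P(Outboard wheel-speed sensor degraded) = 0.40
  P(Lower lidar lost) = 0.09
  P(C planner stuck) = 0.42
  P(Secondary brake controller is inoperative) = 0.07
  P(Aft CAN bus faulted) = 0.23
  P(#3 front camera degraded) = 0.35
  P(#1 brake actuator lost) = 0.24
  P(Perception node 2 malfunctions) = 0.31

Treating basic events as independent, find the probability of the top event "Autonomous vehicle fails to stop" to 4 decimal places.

0.0523

P(Brake command lost) [AND] = 0.40 × 0.09 × 0.42 = 0.015120
P(Planning chain down) [AND] = 0.33 × 0.31 × 0.45 × 0.015120 = 0.000696
P(Fallback branch lost) [OR] = 1 − (1−0.23) × (1−0.35) × (1−0.24) × (1−0.31) = 0.737538
P(Redundant channel fails) [AND] = 0.07 × 0.737538 = 0.051628
P(Autonomous vehicle fails to stop) [OR] = 1 − (1−0.000696) × (1−0.051628) = 0.052288
Rounded to 4 decimal places: P(Autonomous vehicle fails to stop) ≈ 0.0523.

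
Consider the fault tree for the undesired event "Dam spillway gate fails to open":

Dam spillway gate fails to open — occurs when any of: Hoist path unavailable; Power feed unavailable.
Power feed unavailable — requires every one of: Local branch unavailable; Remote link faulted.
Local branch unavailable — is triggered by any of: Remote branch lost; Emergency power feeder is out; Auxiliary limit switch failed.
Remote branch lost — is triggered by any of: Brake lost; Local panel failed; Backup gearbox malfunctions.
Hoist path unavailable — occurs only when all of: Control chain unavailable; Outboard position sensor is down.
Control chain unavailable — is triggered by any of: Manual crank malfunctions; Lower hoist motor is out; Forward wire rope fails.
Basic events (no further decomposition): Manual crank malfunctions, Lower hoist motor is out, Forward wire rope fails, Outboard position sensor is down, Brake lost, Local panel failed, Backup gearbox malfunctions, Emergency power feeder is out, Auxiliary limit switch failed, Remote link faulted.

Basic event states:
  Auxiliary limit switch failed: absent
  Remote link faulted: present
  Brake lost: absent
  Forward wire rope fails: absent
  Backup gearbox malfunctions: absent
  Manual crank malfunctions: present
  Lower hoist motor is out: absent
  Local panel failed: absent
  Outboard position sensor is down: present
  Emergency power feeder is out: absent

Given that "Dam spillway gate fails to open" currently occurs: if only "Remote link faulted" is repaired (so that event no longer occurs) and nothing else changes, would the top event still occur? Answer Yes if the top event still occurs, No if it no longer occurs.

Yes

Counterfactual: set "Remote link faulted" to not occurred.
Control chain unavailable [OR]: Manual crank malfunctions=occurs, Lower hoist motor is out=not, Forward wire rope fails=not → at least one input occurs → occurs.
Hoist path unavailable [AND]: Control chain unavailable=occurs, Outboard position sensor is down=occurs → all inputs occur → occurs.
Remote branch lost [OR]: Brake lost=not, Local panel failed=not, Backup gearbox malfunctions=not → no input occurs → does not occur.
Local branch unavailable [OR]: Remote branch lost=not, Emergency power feeder is out=not, Auxiliary limit switch failed=not → no input occurs → does not occur.
Power feed unavailable [AND]: Local branch unavailable=not, Remote link faulted=not → not all inputs occur → does not occur.
Dam spillway gate fails to open [OR]: Hoist path unavailable=occurs, Power feed unavailable=not → at least one input occurs → occurs.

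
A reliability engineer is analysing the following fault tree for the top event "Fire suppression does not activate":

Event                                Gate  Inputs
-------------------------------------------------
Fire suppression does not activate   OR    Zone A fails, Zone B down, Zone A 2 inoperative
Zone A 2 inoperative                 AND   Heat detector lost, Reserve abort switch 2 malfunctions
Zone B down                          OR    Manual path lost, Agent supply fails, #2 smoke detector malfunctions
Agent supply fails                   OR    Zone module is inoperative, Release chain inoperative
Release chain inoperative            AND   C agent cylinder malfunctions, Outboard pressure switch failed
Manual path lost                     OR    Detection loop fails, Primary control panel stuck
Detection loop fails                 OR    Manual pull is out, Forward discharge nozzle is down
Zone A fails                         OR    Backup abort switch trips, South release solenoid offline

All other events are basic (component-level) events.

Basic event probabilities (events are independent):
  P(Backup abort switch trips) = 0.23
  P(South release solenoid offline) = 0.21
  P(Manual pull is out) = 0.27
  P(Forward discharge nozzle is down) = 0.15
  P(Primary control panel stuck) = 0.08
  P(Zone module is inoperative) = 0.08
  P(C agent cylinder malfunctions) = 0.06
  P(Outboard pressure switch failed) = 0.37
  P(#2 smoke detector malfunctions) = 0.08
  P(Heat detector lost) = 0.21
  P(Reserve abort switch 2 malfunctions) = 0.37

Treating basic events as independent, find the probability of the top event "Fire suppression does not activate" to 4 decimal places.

0.7349

P(Zone A fails) [OR] = 1 − (1−0.23) × (1−0.21) = 0.391700
P(Detection loop fails) [OR] = 1 − (1−0.27) × (1−0.15) = 0.379500
P(Manual path lost) [OR] = 1 − (1−0.379500) × (1−0.08) = 0.429140
P(Release chain inoperative) [AND] = 0.06 × 0.37 = 0.022200
P(Agent supply fails) [OR] = 1 − (1−0.08) × (1−0.022200) = 0.100424
P(Zone B down) [OR] = 1 − (1−0.429140) × (1−0.100424) × (1−0.08) = 0.527551
P(Zone A 2 inoperative) [AND] = 0.21 × 0.37 = 0.077700
P(Fire suppression does not activate) [OR] = 1 − (1−0.391700) × (1−0.527551) × (1−0.077700) = 0.734940
Rounded to 4 decimal places: P(Fire suppression does not activate) ≈ 0.7349.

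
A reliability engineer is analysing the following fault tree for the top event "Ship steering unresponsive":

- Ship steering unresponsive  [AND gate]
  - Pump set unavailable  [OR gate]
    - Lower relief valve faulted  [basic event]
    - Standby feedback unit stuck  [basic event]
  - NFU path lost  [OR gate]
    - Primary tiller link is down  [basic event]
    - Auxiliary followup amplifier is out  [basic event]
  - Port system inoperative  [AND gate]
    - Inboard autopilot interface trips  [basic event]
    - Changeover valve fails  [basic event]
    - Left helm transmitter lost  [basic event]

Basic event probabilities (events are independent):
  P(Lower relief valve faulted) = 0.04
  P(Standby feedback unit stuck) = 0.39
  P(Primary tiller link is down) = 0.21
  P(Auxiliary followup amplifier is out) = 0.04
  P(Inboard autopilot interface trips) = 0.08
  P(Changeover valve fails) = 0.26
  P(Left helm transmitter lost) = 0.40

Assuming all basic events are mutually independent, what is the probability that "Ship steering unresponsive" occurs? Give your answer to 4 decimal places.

P(Pump set unavailable) [OR] = 1 − (1−0.04) × (1−0.39) = 0.414400
P(NFU path lost) [OR] = 1 − (1−0.21) × (1−0.04) = 0.241600
P(Port system inoperative) [AND] = 0.08 × 0.26 × 0.40 = 0.008320
P(Ship steering unresponsive) [AND] = 0.414400 × 0.241600 × 0.008320 = 0.000833
Rounded to 4 decimal places: P(Ship steering unresponsive) ≈ 0.0008.

0.0008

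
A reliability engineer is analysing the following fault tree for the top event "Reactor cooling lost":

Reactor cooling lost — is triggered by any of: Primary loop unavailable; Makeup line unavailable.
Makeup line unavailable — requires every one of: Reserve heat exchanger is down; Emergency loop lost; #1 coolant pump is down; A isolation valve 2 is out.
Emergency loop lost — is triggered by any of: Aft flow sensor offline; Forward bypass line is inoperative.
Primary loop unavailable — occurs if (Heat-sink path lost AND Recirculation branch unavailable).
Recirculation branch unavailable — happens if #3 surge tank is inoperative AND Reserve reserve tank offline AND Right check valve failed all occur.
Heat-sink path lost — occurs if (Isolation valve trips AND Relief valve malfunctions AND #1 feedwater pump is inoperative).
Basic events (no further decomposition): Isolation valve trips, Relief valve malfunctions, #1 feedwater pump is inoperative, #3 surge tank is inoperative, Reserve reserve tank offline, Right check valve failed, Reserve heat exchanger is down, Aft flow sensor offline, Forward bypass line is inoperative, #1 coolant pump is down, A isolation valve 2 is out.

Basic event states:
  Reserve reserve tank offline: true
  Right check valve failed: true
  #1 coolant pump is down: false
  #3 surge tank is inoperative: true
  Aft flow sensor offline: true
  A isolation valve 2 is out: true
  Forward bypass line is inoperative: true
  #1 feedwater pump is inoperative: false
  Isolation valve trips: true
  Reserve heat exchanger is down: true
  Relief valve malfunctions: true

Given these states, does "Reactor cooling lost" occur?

No

Heat-sink path lost [AND]: Isolation valve trips=occurs, Relief valve malfunctions=occurs, #1 feedwater pump is inoperative=not → not all inputs occur → does not occur.
Recirculation branch unavailable [AND]: #3 surge tank is inoperative=occurs, Reserve reserve tank offline=occurs, Right check valve failed=occurs → all inputs occur → occurs.
Primary loop unavailable [AND]: Heat-sink path lost=not, Recirculation branch unavailable=occurs → not all inputs occur → does not occur.
Emergency loop lost [OR]: Aft flow sensor offline=occurs, Forward bypass line is inoperative=occurs → at least one input occurs → occurs.
Makeup line unavailable [AND]: Reserve heat exchanger is down=occurs, Emergency loop lost=occurs, #1 coolant pump is down=not, A isolation valve 2 is out=occurs → not all inputs occur → does not occur.
Reactor cooling lost [OR]: Primary loop unavailable=not, Makeup line unavailable=not → no input occurs → does not occur.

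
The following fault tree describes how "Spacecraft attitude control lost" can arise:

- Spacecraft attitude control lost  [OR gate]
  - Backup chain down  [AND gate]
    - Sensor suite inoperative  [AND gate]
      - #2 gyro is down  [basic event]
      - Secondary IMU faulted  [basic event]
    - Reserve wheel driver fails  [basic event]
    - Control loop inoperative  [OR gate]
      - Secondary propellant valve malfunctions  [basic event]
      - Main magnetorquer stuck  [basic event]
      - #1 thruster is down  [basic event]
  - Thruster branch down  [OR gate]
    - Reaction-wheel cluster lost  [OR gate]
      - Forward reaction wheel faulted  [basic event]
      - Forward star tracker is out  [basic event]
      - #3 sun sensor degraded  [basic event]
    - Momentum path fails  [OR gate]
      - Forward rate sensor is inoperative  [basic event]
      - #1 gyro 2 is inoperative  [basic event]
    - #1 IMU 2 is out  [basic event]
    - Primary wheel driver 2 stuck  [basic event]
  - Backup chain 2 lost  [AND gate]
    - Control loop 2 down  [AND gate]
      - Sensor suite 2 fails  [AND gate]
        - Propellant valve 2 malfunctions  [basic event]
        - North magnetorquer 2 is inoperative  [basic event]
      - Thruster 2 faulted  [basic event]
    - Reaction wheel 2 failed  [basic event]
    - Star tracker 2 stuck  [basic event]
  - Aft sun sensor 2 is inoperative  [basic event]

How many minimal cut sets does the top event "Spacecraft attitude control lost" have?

12

Sensor suite inoperative [AND]: one cut set from each child combined → 1 × 1 = 1 cut set(s).
Control loop inoperative [OR]: union of children's cut sets → 3 cut set(s).
Backup chain down [AND]: one cut set from each child combined → 1 × 1 × 3 = 3 cut set(s).
Reaction-wheel cluster lost [OR]: union of children's cut sets → 3 cut set(s).
Momentum path fails [OR]: union of children's cut sets → 2 cut set(s).
Thruster branch down [OR]: union of children's cut sets → 7 cut set(s).
Sensor suite 2 fails [AND]: one cut set from each child combined → 1 × 1 = 1 cut set(s).
Control loop 2 down [AND]: one cut set from each child combined → 1 × 1 = 1 cut set(s).
Backup chain 2 lost [AND]: one cut set from each child combined → 1 × 1 × 1 = 1 cut set(s).
Spacecraft attitude control lost [OR]: union of children's cut sets → 12 cut set(s).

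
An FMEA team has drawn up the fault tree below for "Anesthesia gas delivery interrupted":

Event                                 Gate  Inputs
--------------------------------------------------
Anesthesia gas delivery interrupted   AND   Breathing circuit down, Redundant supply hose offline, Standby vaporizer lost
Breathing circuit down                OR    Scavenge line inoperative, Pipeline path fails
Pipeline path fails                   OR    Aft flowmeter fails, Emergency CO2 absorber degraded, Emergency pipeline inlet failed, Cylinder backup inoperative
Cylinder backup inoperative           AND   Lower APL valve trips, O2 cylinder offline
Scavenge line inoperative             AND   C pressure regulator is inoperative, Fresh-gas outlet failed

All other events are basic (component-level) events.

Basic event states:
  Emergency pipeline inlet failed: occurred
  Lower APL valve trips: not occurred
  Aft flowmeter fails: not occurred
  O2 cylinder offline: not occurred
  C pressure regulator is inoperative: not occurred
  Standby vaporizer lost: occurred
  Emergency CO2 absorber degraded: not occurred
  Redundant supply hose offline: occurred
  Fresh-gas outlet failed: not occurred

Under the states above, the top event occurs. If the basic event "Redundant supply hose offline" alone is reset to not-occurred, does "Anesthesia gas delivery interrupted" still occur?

No

Counterfactual: set "Redundant supply hose offline" to not occurred.
Scavenge line inoperative [AND]: C pressure regulator is inoperative=not, Fresh-gas outlet failed=not → not all inputs occur → does not occur.
Cylinder backup inoperative [AND]: Lower APL valve trips=not, O2 cylinder offline=not → not all inputs occur → does not occur.
Pipeline path fails [OR]: Aft flowmeter fails=not, Emergency CO2 absorber degraded=not, Emergency pipeline inlet failed=occurs, Cylinder backup inoperative=not → at least one input occurs → occurs.
Breathing circuit down [OR]: Scavenge line inoperative=not, Pipeline path fails=occurs → at least one input occurs → occurs.
Anesthesia gas delivery interrupted [AND]: Breathing circuit down=occurs, Redundant supply hose offline=not, Standby vaporizer lost=occurs → not all inputs occur → does not occur.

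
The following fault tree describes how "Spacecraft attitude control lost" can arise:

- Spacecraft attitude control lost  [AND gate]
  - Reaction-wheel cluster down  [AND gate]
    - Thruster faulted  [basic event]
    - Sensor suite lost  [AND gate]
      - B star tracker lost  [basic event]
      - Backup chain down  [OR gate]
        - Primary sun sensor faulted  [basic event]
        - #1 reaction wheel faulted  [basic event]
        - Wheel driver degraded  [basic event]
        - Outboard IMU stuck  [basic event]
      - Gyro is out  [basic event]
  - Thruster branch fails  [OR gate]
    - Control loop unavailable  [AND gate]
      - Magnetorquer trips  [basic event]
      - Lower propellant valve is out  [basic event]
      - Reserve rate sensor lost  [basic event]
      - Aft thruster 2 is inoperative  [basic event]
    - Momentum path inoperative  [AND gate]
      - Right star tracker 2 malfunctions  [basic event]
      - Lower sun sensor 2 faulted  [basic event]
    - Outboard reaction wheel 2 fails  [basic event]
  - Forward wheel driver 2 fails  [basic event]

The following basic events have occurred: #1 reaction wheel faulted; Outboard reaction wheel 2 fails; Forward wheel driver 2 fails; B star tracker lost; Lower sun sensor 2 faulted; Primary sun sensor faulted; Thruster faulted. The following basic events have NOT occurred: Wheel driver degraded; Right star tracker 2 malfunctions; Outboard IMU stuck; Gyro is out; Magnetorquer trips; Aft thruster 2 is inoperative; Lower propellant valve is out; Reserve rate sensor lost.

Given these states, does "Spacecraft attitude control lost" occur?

Backup chain down [OR]: Primary sun sensor faulted=occurs, #1 reaction wheel faulted=occurs, Wheel driver degraded=not, Outboard IMU stuck=not → at least one input occurs → occurs.
Sensor suite lost [AND]: B star tracker lost=occurs, Backup chain down=occurs, Gyro is out=not → not all inputs occur → does not occur.
Reaction-wheel cluster down [AND]: Thruster faulted=occurs, Sensor suite lost=not → not all inputs occur → does not occur.
Control loop unavailable [AND]: Magnetorquer trips=not, Lower propellant valve is out=not, Reserve rate sensor lost=not, Aft thruster 2 is inoperative=not → not all inputs occur → does not occur.
Momentum path inoperative [AND]: Right star tracker 2 malfunctions=not, Lower sun sensor 2 faulted=occurs → not all inputs occur → does not occur.
Thruster branch fails [OR]: Control loop unavailable=not, Momentum path inoperative=not, Outboard reaction wheel 2 fails=occurs → at least one input occurs → occurs.
Spacecraft attitude control lost [AND]: Reaction-wheel cluster down=not, Thruster branch fails=occurs, Forward wheel driver 2 fails=occurs → not all inputs occur → does not occur.

No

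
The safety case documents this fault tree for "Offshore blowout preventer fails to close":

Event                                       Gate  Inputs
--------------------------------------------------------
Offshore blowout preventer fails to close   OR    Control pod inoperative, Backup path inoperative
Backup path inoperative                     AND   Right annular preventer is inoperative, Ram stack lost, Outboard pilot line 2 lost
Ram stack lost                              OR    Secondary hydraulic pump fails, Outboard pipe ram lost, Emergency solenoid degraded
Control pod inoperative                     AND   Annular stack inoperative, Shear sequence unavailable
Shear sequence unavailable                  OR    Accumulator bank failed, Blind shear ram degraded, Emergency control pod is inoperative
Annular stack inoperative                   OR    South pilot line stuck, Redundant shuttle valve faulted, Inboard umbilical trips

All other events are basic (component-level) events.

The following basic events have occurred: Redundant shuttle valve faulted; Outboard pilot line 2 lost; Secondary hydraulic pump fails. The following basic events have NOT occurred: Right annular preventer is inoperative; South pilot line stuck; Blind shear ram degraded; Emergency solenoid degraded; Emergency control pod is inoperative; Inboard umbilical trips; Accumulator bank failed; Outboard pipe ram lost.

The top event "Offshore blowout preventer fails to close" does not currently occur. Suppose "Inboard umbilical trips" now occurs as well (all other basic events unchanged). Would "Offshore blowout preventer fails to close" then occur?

Counterfactual: set "Inboard umbilical trips" to occurred.
Annular stack inoperative [OR]: South pilot line stuck=not, Redundant shuttle valve faulted=occurs, Inboard umbilical trips=occurs → at least one input occurs → occurs.
Shear sequence unavailable [OR]: Accumulator bank failed=not, Blind shear ram degraded=not, Emergency control pod is inoperative=not → no input occurs → does not occur.
Control pod inoperative [AND]: Annular stack inoperative=occurs, Shear sequence unavailable=not → not all inputs occur → does not occur.
Ram stack lost [OR]: Secondary hydraulic pump fails=occurs, Outboard pipe ram lost=not, Emergency solenoid degraded=not → at least one input occurs → occurs.
Backup path inoperative [AND]: Right annular preventer is inoperative=not, Ram stack lost=occurs, Outboard pilot line 2 lost=occurs → not all inputs occur → does not occur.
Offshore blowout preventer fails to close [OR]: Control pod inoperative=not, Backup path inoperative=not → no input occurs → does not occur.

No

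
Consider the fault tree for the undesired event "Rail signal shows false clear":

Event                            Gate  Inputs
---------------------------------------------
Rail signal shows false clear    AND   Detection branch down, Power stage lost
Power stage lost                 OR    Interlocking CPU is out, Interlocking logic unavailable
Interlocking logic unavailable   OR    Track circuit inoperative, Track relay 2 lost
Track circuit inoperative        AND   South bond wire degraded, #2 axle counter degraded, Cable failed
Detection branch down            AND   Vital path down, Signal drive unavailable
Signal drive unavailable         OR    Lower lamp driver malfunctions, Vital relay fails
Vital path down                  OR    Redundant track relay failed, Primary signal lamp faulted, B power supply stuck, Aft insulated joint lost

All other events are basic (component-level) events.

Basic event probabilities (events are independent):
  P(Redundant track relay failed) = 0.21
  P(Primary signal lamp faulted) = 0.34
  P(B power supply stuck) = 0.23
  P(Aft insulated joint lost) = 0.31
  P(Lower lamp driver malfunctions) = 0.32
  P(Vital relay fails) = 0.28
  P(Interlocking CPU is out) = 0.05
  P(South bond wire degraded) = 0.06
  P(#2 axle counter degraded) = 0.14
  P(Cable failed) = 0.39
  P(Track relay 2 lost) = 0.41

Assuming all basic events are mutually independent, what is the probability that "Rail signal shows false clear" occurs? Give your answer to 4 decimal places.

P(Vital path down) [OR] = 1 − (1−0.21) × (1−0.34) × (1−0.23) × (1−0.31) = 0.722980
P(Signal drive unavailable) [OR] = 1 − (1−0.32) × (1−0.28) = 0.510400
P(Detection branch down) [AND] = 0.722980 × 0.510400 = 0.369009
P(Track circuit inoperative) [AND] = 0.06 × 0.14 × 0.39 = 0.003276
P(Interlocking logic unavailable) [OR] = 1 − (1−0.003276) × (1−0.41) = 0.411933
P(Power stage lost) [OR] = 1 − (1−0.05) × (1−0.411933) = 0.441336
P(Rail signal shows false clear) [AND] = 0.369009 × 0.441336 = 0.162857
Rounded to 4 decimal places: P(Rail signal shows false clear) ≈ 0.1629.

0.1629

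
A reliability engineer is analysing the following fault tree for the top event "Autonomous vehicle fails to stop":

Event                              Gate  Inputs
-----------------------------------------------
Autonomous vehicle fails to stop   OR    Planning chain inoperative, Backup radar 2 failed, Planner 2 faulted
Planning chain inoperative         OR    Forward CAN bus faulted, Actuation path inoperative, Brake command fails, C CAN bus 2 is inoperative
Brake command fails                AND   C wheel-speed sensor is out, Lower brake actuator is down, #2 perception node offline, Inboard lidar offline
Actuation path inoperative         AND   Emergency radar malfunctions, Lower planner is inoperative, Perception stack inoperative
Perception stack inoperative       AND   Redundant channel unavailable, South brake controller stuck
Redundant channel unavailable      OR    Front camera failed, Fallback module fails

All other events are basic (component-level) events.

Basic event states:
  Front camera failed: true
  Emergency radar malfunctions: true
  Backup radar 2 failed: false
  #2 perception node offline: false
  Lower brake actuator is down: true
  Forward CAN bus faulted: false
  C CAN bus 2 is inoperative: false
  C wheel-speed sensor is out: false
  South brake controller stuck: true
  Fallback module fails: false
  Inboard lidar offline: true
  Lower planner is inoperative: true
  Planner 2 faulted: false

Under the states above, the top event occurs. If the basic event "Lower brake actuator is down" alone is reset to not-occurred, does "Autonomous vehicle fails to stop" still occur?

Counterfactual: set "Lower brake actuator is down" to not occurred.
Redundant channel unavailable [OR]: Front camera failed=occurs, Fallback module fails=not → at least one input occurs → occurs.
Perception stack inoperative [AND]: Redundant channel unavailable=occurs, South brake controller stuck=occurs → all inputs occur → occurs.
Actuation path inoperative [AND]: Emergency radar malfunctions=occurs, Lower planner is inoperative=occurs, Perception stack inoperative=occurs → all inputs occur → occurs.
Brake command fails [AND]: C wheel-speed sensor is out=not, Lower brake actuator is down=not, #2 perception node offline=not, Inboard lidar offline=occurs → not all inputs occur → does not occur.
Planning chain inoperative [OR]: Forward CAN bus faulted=not, Actuation path inoperative=occurs, Brake command fails=not, C CAN bus 2 is inoperative=not → at least one input occurs → occurs.
Autonomous vehicle fails to stop [OR]: Planning chain inoperative=occurs, Backup radar 2 failed=not, Planner 2 faulted=not → at least one input occurs → occurs.

Yes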